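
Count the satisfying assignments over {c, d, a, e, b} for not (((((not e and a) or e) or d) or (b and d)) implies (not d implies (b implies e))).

2

Initial set: {not (((((not e and a) or e) or d) or (b and d)) implies (not d implies (b implies e)))}.
not (((((not e and a) or e) or d) or (b and d)) implies (not d implies (b implies e))): α-rule — add ((((not e and a) or e) or d) or (b and d)), not (not d implies (b implies e)).
not (not d implies (b implies e)): α-rule — add not d, not (b implies e).
not (b implies e): α-rule — add b, not e.
((((not e and a) or e) or d) or (b and d)): β-rule — branch into (((not e and a) or e) or d)  //  (b and d).
  branch 1 (add (((not e and a) or e) or d)):
    (((not e and a) or e) or d): β-rule — branch into ((not e and a) or e)  //  d.
      branch 1.1 (add ((not e and a) or e)):
        ((not e and a) or e): β-rule — branch into (not e and a)  //  e.
          branch 1.1.1 (add (not e and a)):
            (not e and a): α-rule — add not e, a.
            ○ open, literals {a=T, b=T, d=F, e=F}.
          branch 1.1.2 (add e):
            × closes — contains both e and not e.
      branch 1.2 (add d):
        × closes — contains both d and not d.
  branch 2 (add (b and d)):
    (b and d): α-rule — add b, d.
    × closes — contains both d and not d.
3 branches closed, 1 open.
Each open branch fixes some atoms; the unmentioned ones are free. Counting distinct full assignments: branch {a=T, b=T, d=F, e=F} (c) contributes 2 new. Total: 2.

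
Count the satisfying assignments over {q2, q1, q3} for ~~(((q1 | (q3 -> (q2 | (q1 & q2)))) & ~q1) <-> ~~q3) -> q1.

Initial set: {(~~(((q1 | (q3 -> (q2 | (q1 & q2)))) & ~q1) <-> ~~q3) -> q1)}.
(~~(((q1 | (q3 -> (q2 | (q1 & q2)))) & ~q1) <-> ~~q3) -> q1): β-rule — branch into ~~~(((q1 | (q3 -> (q2 | (q1 & q2)))) & ~q1) <-> ~~q3)  //  q1.
  branch 1 (add ~~~(((q1 | (q3 -> (q2 | (q1 & q2)))) & ~q1) <-> ~~q3)):
    ~~~(((q1 | (q3 -> (q2 | (q1 & q2)))) & ~q1) <-> ~~q3): drop double negation, giving ~(((q1 | (q3 -> (q2 | (q1 & q2)))) & ~q1) <-> ~~q3).
    ~(((q1 | (q3 -> (q2 | (q1 & q2)))) & ~q1) <-> ~~q3): β-rule — branch into ((q1 | (q3 -> (q2 | (q1 & q2)))) & ~q1), ~~~q3  //  ~((q1 | (q3 -> (q2 | (q1 & q2)))) & ~q1), ~~q3.
      branch 1.1 (add ((q1 | (q3 -> (q2 | (q1 & q2)))) & ~q1), ~~~q3):
        ((q1 | (q3 -> (q2 | (q1 & q2)))) & ~q1): α-rule — add (q1 | (q3 -> (q2 | (q1 & q2)))), ~q1.
        ~~~q3: drop double negation, giving ~q3.
        (q1 | (q3 -> (q2 | (q1 & q2)))): β-rule — branch into q1  //  (q3 -> (q2 | (q1 & q2))).
          branch 1.1.1 (add q1):
            × closes — contains both q1 and ~q1.
          branch 1.1.2 (add (q3 -> (q2 | (q1 & q2)))):
            (q3 -> (q2 | (q1 & q2))): β-rule — branch into ~q3  //  (q2 | (q1 & q2)).
              branch 1.1.2.1 (add ~q3):
                ○ open, literals {q1=F, q3=F}.
              branch 1.1.2.2 (add (q2 | (q1 & q2))):
                (q2 | (q1 & q2)): β-rule — branch into q2  //  (q1 & q2).
                  branch 1.1.2.2.1 (add q2):
                    ○ open, literals {q1=F, q2=T, q3=F}.
                  branch 1.1.2.2.2 (add (q1 & q2)):
                    (q1 & q2): α-rule — add q1, q2.
                    × closes — contains both q1 and ~q1.
      branch 1.2 (add ~((q1 | (q3 -> (q2 | (q1 & q2)))) & ~q1), ~~q3):
        ~~q3: drop double negation, giving q3.
        ~((q1 | (q3 -> (q2 | (q1 & q2)))) & ~q1): β-rule — branch into ~(q1 | (q3 -> (q2 | (q1 & q2))))  //  ~~q1.
          branch 1.2.1 (add ~(q1 | (q3 -> (q2 | (q1 & q2))))):
            ~(q1 | (q3 -> (q2 | (q1 & q2)))): α-rule — add ~q1, ~(q3 -> (q2 | (q1 & q2))).
            ~(q3 -> (q2 | (q1 & q2))): α-rule — add q3, ~(q2 | (q1 & q2)).
            ~(q2 | (q1 & q2)): α-rule — add ~q2, ~(q1 & q2).
            ~(q1 & q2): β-rule — branch into ~q1  //  ~q2.
              branch 1.2.1.1 (add ~q1):
                ○ open, literals {q1=F, q2=F, q3=T}.
              branch 1.2.1.2 (add ~q2):
                ○ open, literals {q1=F, q2=F, q3=T}.
          branch 1.2.2 (add ~~q1):
            ○ open, literals {q1=T, q3=T}.
  branch 2 (add q1):
    ○ open, literals {q1=T}.
2 branches closed, 6 open.
Each open branch fixes some atoms; the unmentioned ones are free. Counting distinct full assignments: branch {q1=F, q3=F} (q2) contributes 2 new; branch {q1=F, q2=T, q3=F} (none free) contributes 0 new; branch {q1=F, q2=F, q3=T} (none free) contributes 1 new; branch {q1=F, q2=F, q3=T} (none free) contributes 0 new; branch {q1=T, q3=T} (q2) contributes 2 new; branch {q1=T} (q2, q3) contributes 2 new. Total: 7.

7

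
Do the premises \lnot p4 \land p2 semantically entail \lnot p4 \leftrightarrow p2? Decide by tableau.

Yes

Initial set: {(\lnot p4 \land p2); \lnot (\lnot p4 \leftrightarrow p2)}.
(\lnot p4 \land p2): α-rule — add \lnot p4, p2.
\lnot (\lnot p4 \leftrightarrow p2): β-rule — branch into \lnot p4, \lnot p2  //  \lnot \lnot p4, p2.
  branch 1 (add \lnot p4, \lnot p2):
    × closes — contains both p2 and \lnot p2.
  branch 2 (add \lnot \lnot p4, p2):
    × closes — contains both p4 and \lnot p4.
All 2 branches close.
Every branch closed, so the premises entail the conclusion.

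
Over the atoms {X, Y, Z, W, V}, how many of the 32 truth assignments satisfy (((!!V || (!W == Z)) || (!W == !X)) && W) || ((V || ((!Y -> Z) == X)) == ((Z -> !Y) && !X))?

Initial set: {T ((((!!V || (!W == Z)) || (!W == !X)) && W) || ((V || ((!Y -> Z) == X)) == ((Z -> !Y) && !X)))}.
T ((((!!V || (!W == Z)) || (!W == !X)) && W) || ((V || ((!Y -> Z) == X)) == ((Z -> !Y) && !X))): β-rule — branch into T (((!!V || (!W == Z)) || (!W == !X)) && W)  //  T ((V || ((!Y -> Z) == X)) == ((Z -> !Y) && !X)).
  branch 1 (add T (((!!V || (!W == Z)) || (!W == !X)) && W)):
    T (((!!V || (!W == Z)) || (!W == !X)) && W): α-rule — add T ((!!V || (!W == Z)) || (!W == !X)), T W.
    T ((!!V || (!W == Z)) || (!W == !X)): β-rule — branch into T (!!V || (!W == Z))  //  T (!W == !X).
      branch 1.1 (add T (!!V || (!W == Z))):
        T (!!V || (!W == Z)): β-rule — branch into T !!V  //  T (!W == Z).
          branch 1.1.1 (add T !!V):
            T !!V: drop double negation, giving T V.
            ○ open, literals {V=T, W=T}.
          branch 1.1.2 (add T (!W == Z)):
            T (!W == Z): β-rule — branch into T !W, T Z  //  F !W, F Z.
              branch 1.1.2.1 (add T !W, T Z):
                × closes — contains both W and !W.
              branch 1.1.2.2 (add F !W, F Z):
                ○ open, literals {W=T, Z=F}.
      branch 1.2 (add T (!W == !X)):
        T (!W == !X): β-rule — branch into T !W, T !X  //  F !W, F !X.
          branch 1.2.1 (add T !W, T !X):
            × closes — contains both W and !W.
          branch 1.2.2 (add F !W, F !X):
            ○ open, literals {W=T, X=T}.
  branch 2 (add T ((V || ((!Y -> Z) == X)) == ((Z -> !Y) && !X))):
    T ((V || ((!Y -> Z) == X)) == ((Z -> !Y) && !X)): β-rule — branch into T (V || ((!Y -> Z) == X)), T ((Z -> !Y) && !X)  //  F (V || ((!Y -> Z) == X)), F ((Z -> !Y) && !X).
      branch 2.1 (add T (V || ((!Y -> Z) == X)), T ((Z -> !Y) && !X)):
        T ((Z -> !Y) && !X): α-rule — add T (Z -> !Y), T !X.
        T (V || ((!Y -> Z) == X)): β-rule — branch into T V  //  T ((!Y -> Z) == X).
          branch 2.1.1 (add T V):
            T (Z -> !Y): β-rule — branch into F Z  //  T !Y.
              branch 2.1.1.1 (add F Z):
                ○ open, literals {V=T, X=F, Z=F}.
              branch 2.1.1.2 (add T !Y):
                ○ open, literals {V=T, X=F, Y=F}.
          branch 2.1.2 (add T ((!Y -> Z) == X)):
            T (Z -> !Y): β-rule — branch into F Z  //  T !Y.
              branch 2.1.2.1 (add F Z):
                T ((!Y -> Z) == X): β-rule — branch into T (!Y -> Z), T X  //  F (!Y -> Z), F X.
                  branch 2.1.2.1.1 (add T (!Y -> Z), T X):
                    × closes — contains both X and !X.
                  branch 2.1.2.1.2 (add F (!Y -> Z), F X):
                    F (!Y -> Z): α-rule — add T !Y, F Z.
                    ○ open, literals {X=F, Y=F, Z=F}.
              branch 2.1.2.2 (add T !Y):
                T ((!Y -> Z) == X): β-rule — branch into T (!Y -> Z), T X  //  F (!Y -> Z), F X.
                  branch 2.1.2.2.1 (add T (!Y -> Z), T X):
                    × closes — contains both X and !X.
                  branch 2.1.2.2.2 (add F (!Y -> Z), F X):
                    F (!Y -> Z): α-rule — add T !Y, F Z.
                    ○ open, literals {X=F, Y=F, Z=F}.
      branch 2.2 (add F (V || ((!Y -> Z) == X)), F ((Z -> !Y) && !X)):
        F (V || ((!Y -> Z) == X)): α-rule — add F V, F ((!Y -> Z) == X).
        F ((Z -> !Y) && !X): β-rule — branch into F (Z -> !Y)  //  F !X.
          branch 2.2.1 (add F (Z -> !Y)):
            F (Z -> !Y): α-rule — add T Z, F !Y.
            F ((!Y -> Z) == X): β-rule — branch into T (!Y -> Z), F X  //  F (!Y -> Z), T X.
              branch 2.2.1.1 (add T (!Y -> Z), F X):
                T (!Y -> Z): β-rule — branch into F !Y  //  T Z.
                  branch 2.2.1.1.1 (add F !Y):
                    ○ open, literals {V=F, X=F, Y=T, Z=T}.
                  branch 2.2.1.1.2 (add T Z):
                    ○ open, literals {V=F, X=F, Y=T, Z=T}.
              branch 2.2.1.2 (add F (!Y -> Z), T X):
                F (!Y -> Z): α-rule — add T !Y, F Z.
                × closes — contains both Y and !Y.
          branch 2.2.2 (add F !X):
            F ((!Y -> Z) == X): β-rule — branch into T (!Y -> Z), F X  //  F (!Y -> Z), T X.
              branch 2.2.2.1 (add T (!Y -> Z), F X):
                × closes — contains both X and !X.
              branch 2.2.2.2 (add F (!Y -> Z), T X):
                F (!Y -> Z): α-rule — add T !Y, F Z.
                ○ open, literals {V=F, X=T, Y=F, Z=F}.
6 branches closed, 10 open.
Each open branch fixes some atoms; the unmentioned ones are free. Counting distinct full assignments: branch {V=T, W=T} (X, Y, Z) contributes 8 new; branch {W=T, Z=F} (X, Y, V) contributes 4 new; branch {W=T, X=T} (Y, Z, V) contributes 2 new; branch {V=T, X=F, Z=F} (Y, W) contributes 2 new; branch {V=T, X=F, Y=F} (Z, W) contributes 1 new; branch {X=F, Y=F, Z=F} (W, V) contributes 1 new; branch {X=F, Y=F, Z=F} (W, V) contributes 0 new; branch {V=F, X=F, Y=T, Z=T} (W) contributes 2 new; branch {V=F, X=F, Y=T, Z=T} (W) contributes 0 new; branch {V=F, X=T, Y=F, Z=F} (W) contributes 1 new. Total: 21.

21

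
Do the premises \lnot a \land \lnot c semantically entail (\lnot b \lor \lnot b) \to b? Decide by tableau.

No

Initial set: {T (\lnot a \land \lnot c); F ((\lnot b \lor \lnot b) \to b)}.
T (\lnot a \land \lnot c): α-rule — add T \lnot a, T \lnot c.
F ((\lnot b \lor \lnot b) \to b): α-rule — add T (\lnot b \lor \lnot b), F b.
T (\lnot b \lor \lnot b): β-rule — branch into T \lnot b  //  T \lnot b.
  branch 1 (add T \lnot b):
    ○ open, literals {a=false, b=false, c=false}.
  branch 2 (add T \lnot b):
    ○ open, literals {a=false, b=false, c=false}.
0 branches closed, 2 open.
An open branch gives a countermodel: a=false, b=false, c=false (unmentioned atoms arbitrary); the premises hold there but the conclusion fails.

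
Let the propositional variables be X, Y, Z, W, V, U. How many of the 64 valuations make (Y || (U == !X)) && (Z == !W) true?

24

Initial set: {((Y || (U == !X)) && (Z == !W))}.
((Y || (U == !X)) && (Z == !W)): α-rule — add (Y || (U == !X)), (Z == !W).
(Y || (U == !X)): β-rule — branch into Y  //  (U == !X).
  branch 1 (add Y):
    (Z == !W): β-rule — branch into Z, !W  //  !Z, !!W.
      branch 1.1 (add Z, !W):
        ○ open, literals {W=F, Y=T, Z=T}.
      branch 1.2 (add !Z, !!W):
        ○ open, literals {W=T, Y=T, Z=F}.
  branch 2 (add (U == !X)):
    (Z == !W): β-rule — branch into Z, !W  //  !Z, !!W.
      branch 2.1 (add Z, !W):
        (U == !X): β-rule — branch into U, !X  //  !U, !!X.
          branch 2.1.1 (add U, !X):
            ○ open, literals {U=T, W=F, X=F, Z=T}.
          branch 2.1.2 (add !U, !!X):
            ○ open, literals {U=F, W=F, X=T, Z=T}.
      branch 2.2 (add !Z, !!W):
        (U == !X): β-rule — branch into U, !X  //  !U, !!X.
          branch 2.2.1 (add U, !X):
            ○ open, literals {U=T, W=T, X=F, Z=F}.
          branch 2.2.2 (add !U, !!X):
            ○ open, literals {U=F, W=T, X=T, Z=F}.
0 branches closed, 6 open.
Each open branch fixes some atoms; the unmentioned ones are free. Counting distinct full assignments: branch {W=F, Y=T, Z=T} (X, V, U) contributes 8 new; branch {W=T, Y=T, Z=F} (X, V, U) contributes 8 new; branch {U=T, W=F, X=F, Z=T} (Y, V) contributes 2 new; branch {U=F, W=F, X=T, Z=T} (Y, V) contributes 2 new; branch {U=T, W=T, X=F, Z=F} (Y, V) contributes 2 new; branch {U=F, W=T, X=T, Z=F} (Y, V) contributes 2 new. Total: 24.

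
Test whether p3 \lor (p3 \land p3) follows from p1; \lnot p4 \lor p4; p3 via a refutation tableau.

Initial set: {p1; (\lnot p4 \lor p4); p3; \lnot (p3 \lor (p3 \land p3))}.
\lnot (p3 \lor (p3 \land p3)): α-rule — add \lnot p3, \lnot (p3 \land p3).
× closes — contains both p3 and \lnot p3.
All 1 branch closes.
Every branch closed, so the premises entail the conclusion.

Yes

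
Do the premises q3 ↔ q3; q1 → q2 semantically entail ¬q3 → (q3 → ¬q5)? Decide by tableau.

Yes

Initial set: {T (q3 ↔ q3); T (q1 → q2); F (¬q3 → (q3 → ¬q5))}.
F (¬q3 → (q3 → ¬q5)): α-rule — add T ¬q3, F (q3 → ¬q5).
F (q3 → ¬q5): α-rule — add T q3, F ¬q5.
× closes — contains both q3 and ¬q3.
All 1 branch closes.
Every branch closed, so the premises entail the conclusion.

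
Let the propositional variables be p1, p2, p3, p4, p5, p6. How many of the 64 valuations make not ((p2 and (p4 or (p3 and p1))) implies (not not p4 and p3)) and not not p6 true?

6

Initial set: {(not ((p2 and (p4 or (p3 and p1))) implies (not not p4 and p3)) and not not p6)}.
(not ((p2 and (p4 or (p3 and p1))) implies (not not p4 and p3)) and not not p6): α-rule — add not ((p2 and (p4 or (p3 and p1))) implies (not not p4 and p3)), not not p6.
not ((p2 and (p4 or (p3 and p1))) implies (not not p4 and p3)): α-rule — add (p2 and (p4 or (p3 and p1))), not (not not p4 and p3).
not not p6: drop double negation, giving p6.
(p2 and (p4 or (p3 and p1))): α-rule — add p2, (p4 or (p3 and p1)).
not (not not p4 and p3): β-rule — branch into not not not p4  //  not p3.
  branch 1 (add not not not p4):
    not not not p4: drop double negation, giving not p4.
    (p4 or (p3 and p1)): β-rule — branch into p4  //  (p3 and p1).
      branch 1.1 (add p4):
        × closes — contains both p4 and not p4.
      branch 1.2 (add (p3 and p1)):
        (p3 and p1): α-rule — add p3, p1.
        ○ open, literals {p1=true, p2=true, p3=true, p4=false, p6=true}.
  branch 2 (add not p3):
    (p4 or (p3 and p1)): β-rule — branch into p4  //  (p3 and p1).
      branch 2.1 (add p4):
        ○ open, literals {p2=true, p3=false, p4=true, p6=true}.
      branch 2.2 (add (p3 and p1)):
        (p3 and p1): α-rule — add p3, p1.
        × closes — contains both p3 and not p3.
2 branches closed, 2 open.
Each open branch fixes some atoms; the unmentioned ones are free. Counting distinct full assignments: branch {p1=true, p2=true, p3=true, p4=false, p6=true} (p5) contributes 2 new; branch {p2=true, p3=false, p4=true, p6=true} (p1, p5) contributes 4 new. Total: 6.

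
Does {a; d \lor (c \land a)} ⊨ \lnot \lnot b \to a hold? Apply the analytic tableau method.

Initial set: {T a; T (d \lor (c \land a)); F (\lnot \lnot b \to a)}.
F (\lnot \lnot b \to a): α-rule — add T \lnot \lnot b, F a.
× closes — contains both a and \lnot a.
All 1 branch closes.
Every branch closed, so the premises entail the conclusion.

Yes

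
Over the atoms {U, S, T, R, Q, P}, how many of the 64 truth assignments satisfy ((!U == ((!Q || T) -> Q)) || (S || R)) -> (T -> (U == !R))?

Initial set: {T (((!U == ((!Q || T) -> Q)) || (S || R)) -> (T -> (U == !R)))}.
T (((!U == ((!Q || T) -> Q)) || (S || R)) -> (T -> (U == !R))): β-rule — branch into F ((!U == ((!Q || T) -> Q)) || (S || R))  //  T (T -> (U == !R)).
  branch 1 (add F ((!U == ((!Q || T) -> Q)) || (S || R))):
    F ((!U == ((!Q || T) -> Q)) || (S || R)): α-rule — add F (!U == ((!Q || T) -> Q)), F (S || R).
    F (S || R): α-rule — add F S, F R.
    F (!U == ((!Q || T) -> Q)): β-rule — branch into T !U, F ((!Q || T) -> Q)  //  F !U, T ((!Q || T) -> Q).
      branch 1.1 (add T !U, F ((!Q || T) -> Q)):
        F ((!Q || T) -> Q): α-rule — add T (!Q || T), F Q.
        T (!Q || T): β-rule — branch into T !Q  //  T T.
          branch 1.1.1 (add T !Q):
            ○ open, literals {Q=false, R=false, S=false, U=false}.
          branch 1.1.2 (add T T):
            ○ open, literals {Q=false, R=false, S=false, T=true, U=false}.
      branch 1.2 (add F !U, T ((!Q || T) -> Q)):
        T ((!Q || T) -> Q): β-rule — branch into F (!Q || T)  //  T Q.
          branch 1.2.1 (add F (!Q || T)):
            F (!Q || T): α-rule — add F !Q, F T.
            ○ open, literals {Q=true, R=false, S=false, T=false, U=true}.
          branch 1.2.2 (add T Q):
            ○ open, literals {Q=true, R=false, S=false, U=true}.
  branch 2 (add T (T -> (U == !R))):
    T (T -> (U == !R)): β-rule — branch into F T  //  T (U == !R).
      branch 2.1 (add F T):
        ○ open, literals {T=false}.
      branch 2.2 (add T (U == !R)):
        T (U == !R): β-rule — branch into T U, T !R  //  F U, F !R.
          branch 2.2.1 (add T U, T !R):
            ○ open, literals {R=false, U=true}.
          branch 2.2.2 (add F U, F !R):
            ○ open, literals {R=true, U=false}.
0 branches closed, 7 open.
Each open branch fixes some atoms; the unmentioned ones are free. Counting distinct full assignments: branch {Q=false, R=false, S=false, U=false} (T, P) contributes 4 new; branch {Q=false, R=false, S=false, T=true, U=false} (P) contributes 0 new; branch {Q=true, R=false, S=false, T=false, U=true} (P) contributes 2 new; branch {Q=true, R=false, S=false, U=true} (T, P) contributes 2 new; branch {T=false} (U, S, R, Q, P) contributes 28 new; branch {R=false, U=true} (S, T, Q, P) contributes 6 new; branch {R=true, U=false} (S, T, Q, P) contributes 8 new. Total: 50.

50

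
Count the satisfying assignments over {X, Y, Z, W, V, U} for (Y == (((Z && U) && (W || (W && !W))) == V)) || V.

Initial set: {((Y == (((Z && U) && (W || (W && !W))) == V)) || V)}.
((Y == (((Z && U) && (W || (W && !W))) == V)) || V): β-rule — branch into (Y == (((Z && U) && (W || (W && !W))) == V))  //  V.
  branch 1 (add (Y == (((Z && U) && (W || (W && !W))) == V))):
    (Y == (((Z && U) && (W || (W && !W))) == V)): β-rule — branch into Y, (((Z && U) && (W || (W && !W))) == V)  //  !Y, !(((Z && U) && (W || (W && !W))) == V).
      branch 1.1 (add Y, (((Z && U) && (W || (W && !W))) == V)):
        (((Z && U) && (W || (W && !W))) == V): β-rule — branch into ((Z && U) && (W || (W && !W))), V  //  !((Z && U) && (W || (W && !W))), !V.
          branch 1.1.1 (add ((Z && U) && (W || (W && !W))), V):
            ((Z && U) && (W || (W && !W))): α-rule — add (Z && U), (W || (W && !W)).
            (Z && U): α-rule — add Z, U.
            (W || (W && !W)): β-rule — branch into W  //  (W && !W).
              branch 1.1.1.1 (add W):
                ○ open, literals {U=true, V=true, W=true, Y=true, Z=true}.
              branch 1.1.1.2 (add (W && !W)):
                (W && !W): α-rule — add W, !W.
                × closes — contains both W and !W.
          branch 1.1.2 (add !((Z && U) && (W || (W && !W))), !V):
            !((Z && U) && (W || (W && !W))): β-rule — branch into !(Z && U)  //  !(W || (W && !W)).
              branch 1.1.2.1 (add !(Z && U)):
                !(Z && U): β-rule — branch into !Z  //  !U.
                  branch 1.1.2.1.1 (add !Z):
                    ○ open, literals {V=false, Y=true, Z=false}.
                  branch 1.1.2.1.2 (add !U):
                    ○ open, literals {U=false, V=false, Y=true}.
              branch 1.1.2.2 (add !(W || (W && !W))):
                !(W || (W && !W)): α-rule — add !W, !(W && !W).
                !(W && !W): β-rule — branch into !W  //  !!W.
                  branch 1.1.2.2.1 (add !W):
                    ○ open, literals {V=false, W=false, Y=true}.
                  branch 1.1.2.2.2 (add !!W):
                    × closes — contains both W and !W.
      branch 1.2 (add !Y, !(((Z && U) && (W || (W && !W))) == V)):
        !(((Z && U) && (W || (W && !W))) == V): β-rule — branch into ((Z && U) && (W || (W && !W))), !V  //  !((Z && U) && (W || (W && !W))), V.
          branch 1.2.1 (add ((Z && U) && (W || (W && !W))), !V):
            ((Z && U) && (W || (W && !W))): α-rule — add (Z && U), (W || (W && !W)).
            (Z && U): α-rule — add Z, U.
            (W || (W && !W)): β-rule — branch into W  //  (W && !W).
              branch 1.2.1.1 (add W):
                ○ open, literals {U=true, V=false, W=true, Y=false, Z=true}.
              branch 1.2.1.2 (add (W && !W)):
                (W && !W): α-rule — add W, !W.
                × closes — contains both W and !W.
          branch 1.2.2 (add !((Z && U) && (W || (W && !W))), V):
            !((Z && U) && (W || (W && !W))): β-rule — branch into !(Z && U)  //  !(W || (W && !W)).
              branch 1.2.2.1 (add !(Z && U)):
                !(Z && U): β-rule — branch into !Z  //  !U.
                  branch 1.2.2.1.1 (add !Z):
                    ○ open, literals {V=true, Y=false, Z=false}.
                  branch 1.2.2.1.2 (add !U):
                    ○ open, literals {U=false, V=true, Y=false}.
              branch 1.2.2.2 (add !(W || (W && !W))):
                !(W || (W && !W)): α-rule — add !W, !(W && !W).
                !(W && !W): β-rule — branch into !W  //  !!W.
                  branch 1.2.2.2.1 (add !W):
                    ○ open, literals {V=true, W=false, Y=false}.
                  branch 1.2.2.2.2 (add !!W):
                    × closes — contains both W and !W.
  branch 2 (add V):
    ○ open, literals {V=true}.
4 branches closed, 9 open.
Each open branch fixes some atoms; the unmentioned ones are free. Counting distinct full assignments: branch {U=true, V=true, W=true, Y=true, Z=true} (X) contributes 2 new; branch {V=false, Y=true, Z=false} (X, W, U) contributes 8 new; branch {U=false, V=false, Y=true} (X, Z, W) contributes 4 new; branch {V=false, W=false, Y=true} (X, Z, U) contributes 2 new; branch {U=true, V=false, W=true, Y=false, Z=true} (X) contributes 2 new; branch {V=true, Y=false, Z=false} (X, W, U) contributes 8 new; branch {U=false, V=true, Y=false} (X, Z, W) contributes 4 new; branch {V=true, W=false, Y=false} (X, Z, U) contributes 2 new; branch {V=true} (X, Y, Z, W, U) contributes 16 new. Total: 48.

48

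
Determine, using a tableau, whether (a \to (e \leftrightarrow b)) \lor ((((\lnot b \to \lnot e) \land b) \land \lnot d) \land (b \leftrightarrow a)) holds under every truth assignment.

Assume the negation and expand:
Initial set: {\lnot ((a \to (e \leftrightarrow b)) \lor ((((\lnot b \to \lnot e) \land b) \land \lnot d) \land (b \leftrightarrow a)))}.
\lnot ((a \to (e \leftrightarrow b)) \lor ((((\lnot b \to \lnot e) \land b) \land \lnot d) \land (b \leftrightarrow a))): α-rule — add \lnot (a \to (e \leftrightarrow b)), \lnot ((((\lnot b \to \lnot e) \land b) \land \lnot d) \land (b \leftrightarrow a)).
\lnot (a \to (e \leftrightarrow b)): α-rule — add a, \lnot (e \leftrightarrow b).
\lnot ((((\lnot b \to \lnot e) \land b) \land \lnot d) \land (b \leftrightarrow a)): β-rule — branch into \lnot (((\lnot b \to \lnot e) \land b) \land \lnot d)  //  \lnot (b \leftrightarrow a).
  branch 1 (add \lnot (((\lnot b \to \lnot e) \land b) \land \lnot d)):
    \lnot (e \leftrightarrow b): β-rule — branch into e, \lnot b  //  \lnot e, b.
      branch 1.1 (add e, \lnot b):
        \lnot (((\lnot b \to \lnot e) \land b) \land \lnot d): β-rule — branch into \lnot ((\lnot b \to \lnot e) \land b)  //  \lnot \lnot d.
          branch 1.1.1 (add \lnot ((\lnot b \to \lnot e) \land b)):
            \lnot ((\lnot b \to \lnot e) \land b): β-rule — branch into \lnot (\lnot b \to \lnot e)  //  \lnot b.
              branch 1.1.1.1 (add \lnot (\lnot b \to \lnot e)):
                \lnot (\lnot b \to \lnot e): α-rule — add \lnot b, \lnot \lnot e.
                ○ open, literals {a=true, b=false, e=true}.
              branch 1.1.1.2 (add \lnot b):
                ○ open, literals {a=true, b=false, e=true}.
          branch 1.1.2 (add \lnot \lnot d):
            ○ open, literals {a=true, b=false, d=true, e=true}.
      branch 1.2 (add \lnot e, b):
        \lnot (((\lnot b \to \lnot e) \land b) \land \lnot d): β-rule — branch into \lnot ((\lnot b \to \lnot e) \land b)  //  \lnot \lnot d.
          branch 1.2.1 (add \lnot ((\lnot b \to \lnot e) \land b)):
            \lnot ((\lnot b \to \lnot e) \land b): β-rule — branch into \lnot (\lnot b \to \lnot e)  //  \lnot b.
              branch 1.2.1.1 (add \lnot (\lnot b \to \lnot e)):
                \lnot (\lnot b \to \lnot e): α-rule — add \lnot b, \lnot \lnot e.
                × closes — contains both b and \lnot b.
              branch 1.2.1.2 (add \lnot b):
                × closes — contains both b and \lnot b.
          branch 1.2.2 (add \lnot \lnot d):
            ○ open, literals {a=true, b=true, d=true, e=false}.
  branch 2 (add \lnot (b \leftrightarrow a)):
    \lnot (e \leftrightarrow b): β-rule — branch into e, \lnot b  //  \lnot e, b.
      branch 2.1 (add e, \lnot b):
        \lnot (b \leftrightarrow a): β-rule — branch into b, \lnot a  //  \lnot b, a.
          branch 2.1.1 (add b, \lnot a):
            × closes — contains both b and \lnot b.
          branch 2.1.2 (add \lnot b, a):
            ○ open, literals {a=true, b=false, e=true}.
      branch 2.2 (add \lnot e, b):
        \lnot (b \leftrightarrow a): β-rule — branch into b, \lnot a  //  \lnot b, a.
          branch 2.2.1 (add b, \lnot a):
            × closes — contains both a and \lnot a.
          branch 2.2.2 (add \lnot b, a):
            × closes — contains both b and \lnot b.
5 branches closed, 5 open.
An open branch gives a countermodel: a=true, b=false, e=true (unmentioned atoms arbitrary); under it the original formula is false.

Not valid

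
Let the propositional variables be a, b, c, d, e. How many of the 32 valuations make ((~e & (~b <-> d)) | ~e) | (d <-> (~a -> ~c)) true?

24

Initial set: {(((~e & (~b <-> d)) | ~e) | (d <-> (~a -> ~c)))}.
(((~e & (~b <-> d)) | ~e) | (d <-> (~a -> ~c))): β-rule — branch into ((~e & (~b <-> d)) | ~e)  //  (d <-> (~a -> ~c)).
  branch 1 (add ((~e & (~b <-> d)) | ~e)):
    ((~e & (~b <-> d)) | ~e): β-rule — branch into (~e & (~b <-> d))  //  ~e.
      branch 1.1 (add (~e & (~b <-> d))):
        (~e & (~b <-> d)): α-rule — add ~e, (~b <-> d).
        (~b <-> d): β-rule — branch into ~b, d  //  ~~b, ~d.
          branch 1.1.1 (add ~b, d):
            ○ open, literals {b=F, d=T, e=F}.
          branch 1.1.2 (add ~~b, ~d):
            ○ open, literals {b=T, d=F, e=F}.
      branch 1.2 (add ~e):
        ○ open, literals {e=F}.
  branch 2 (add (d <-> (~a -> ~c))):
    (d <-> (~a -> ~c)): β-rule — branch into d, (~a -> ~c)  //  ~d, ~(~a -> ~c).
      branch 2.1 (add d, (~a -> ~c)):
        (~a -> ~c): β-rule — branch into ~~a  //  ~c.
          branch 2.1.1 (add ~~a):
            ○ open, literals {a=T, d=T}.
          branch 2.1.2 (add ~c):
            ○ open, literals {c=F, d=T}.
      branch 2.2 (add ~d, ~(~a -> ~c)):
        ~(~a -> ~c): α-rule — add ~a, ~~c.
        ○ open, literals {a=F, c=T, d=F}.
0 branches closed, 6 open.
Each open branch fixes some atoms; the unmentioned ones are free. Counting distinct full assignments: branch {b=F, d=T, e=F} (a, c) contributes 4 new; branch {b=T, d=F, e=F} (a, c) contributes 4 new; branch {e=F} (a, b, c, d) contributes 8 new; branch {a=T, d=T} (b, c, e) contributes 4 new; branch {c=F, d=T} (a, b, e) contributes 2 new; branch {a=F, c=T, d=F} (b, e) contributes 2 new. Total: 24.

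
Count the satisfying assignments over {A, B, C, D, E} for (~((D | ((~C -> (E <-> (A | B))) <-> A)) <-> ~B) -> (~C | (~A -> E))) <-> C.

Initial set: {T ((~((D | ((~C -> (E <-> (A | B))) <-> A)) <-> ~B) -> (~C | (~A -> E))) <-> C)}.
T ((~((D | ((~C -> (E <-> (A | B))) <-> A)) <-> ~B) -> (~C | (~A -> E))) <-> C): β-rule — branch into T (~((D | ((~C -> (E <-> (A | B))) <-> A)) <-> ~B) -> (~C | (~A -> E))), T C  //  F (~((D | ((~C -> (E <-> (A | B))) <-> A)) <-> ~B) -> (~C | (~A -> E))), F C.
  branch 1 (add T (~((D | ((~C -> (E <-> (A | B))) <-> A)) <-> ~B) -> (~C | (~A -> E))), T C):
    T (~((D | ((~C -> (E <-> (A | B))) <-> A)) <-> ~B) -> (~C | (~A -> E))): β-rule — branch into F ~((D | ((~C -> (E <-> (A | B))) <-> A)) <-> ~B)  //  T (~C | (~A -> E)).
      branch 1.1 (add F ~((D | ((~C -> (E <-> (A | B))) <-> A)) <-> ~B)):
        F ~((D | ((~C -> (E <-> (A | B))) <-> A)) <-> ~B): β-rule — branch into T (D | ((~C -> (E <-> (A | B))) <-> A)), T ~B  //  F (D | ((~C -> (E <-> (A | B))) <-> A)), F ~B.
          branch 1.1.1 (add T (D | ((~C -> (E <-> (A | B))) <-> A)), T ~B):
            T (D | ((~C -> (E <-> (A | B))) <-> A)): β-rule — branch into T D  //  T ((~C -> (E <-> (A | B))) <-> A).
              branch 1.1.1.1 (add T D):
                ○ open, literals {B=F, C=T, D=T}.
              branch 1.1.1.2 (add T ((~C -> (E <-> (A | B))) <-> A)):
                T ((~C -> (E <-> (A | B))) <-> A): β-rule — branch into T (~C -> (E <-> (A | B))), T A  //  F (~C -> (E <-> (A | B))), F A.
                  branch 1.1.1.2.1 (add T (~C -> (E <-> (A | B))), T A):
                    T (~C -> (E <-> (A | B))): β-rule — branch into F ~C  //  T (E <-> (A | B)).
                      branch 1.1.1.2.1.1 (add F ~C):
                        ○ open, literals {A=T, B=F, C=T}.
                      branch 1.1.1.2.1.2 (add T (E <-> (A | B))):
                        T (E <-> (A | B)): β-rule — branch into T E, T (A | B)  //  F E, F (A | B).
                          branch 1.1.1.2.1.2.1 (add T E, T (A | B)):
                            T (A | B): β-rule — branch into T A  //  T B.
                              branch 1.1.1.2.1.2.1.1 (add T A):
                                ○ open, literals {A=T, B=F, C=T, E=T}.
                              branch 1.1.1.2.1.2.1.2 (add T B):
                                × closes — contains both B and ~B.
                          branch 1.1.1.2.1.2.2 (add F E, F (A | B)):
                            F (A | B): α-rule — add F A, F B.
                            × closes — contains both A and ~A.
                  branch 1.1.1.2.2 (add F (~C -> (E <-> (A | B))), F A):
                    F (~C -> (E <-> (A | B))): α-rule — add T ~C, F (E <-> (A | B)).
                    × closes — contains both C and ~C.
          branch 1.1.2 (add F (D | ((~C -> (E <-> (A | B))) <-> A)), F ~B):
            F (D | ((~C -> (E <-> (A | B))) <-> A)): α-rule — add F D, F ((~C -> (E <-> (A | B))) <-> A).
            F ((~C -> (E <-> (A | B))) <-> A): β-rule — branch into T (~C -> (E <-> (A | B))), F A  //  F (~C -> (E <-> (A | B))), T A.
              branch 1.1.2.1 (add T (~C -> (E <-> (A | B))), F A):
                T (~C -> (E <-> (A | B))): β-rule — branch into F ~C  //  T (E <-> (A | B)).
                  branch 1.1.2.1.1 (add F ~C):
                    ○ open, literals {A=F, B=T, C=T, D=F}.
                  branch 1.1.2.1.2 (add T (E <-> (A | B))):
                    T (E <-> (A | B)): β-rule — branch into T E, T (A | B)  //  F E, F (A | B).
                      branch 1.1.2.1.2.1 (add T E, T (A | B)):
                        T (A | B): β-rule — branch into T A  //  T B.
                          branch 1.1.2.1.2.1.1 (add T A):
                            × closes — contains both A and ~A.
                          branch 1.1.2.1.2.1.2 (add T B):
                            ○ open, literals {A=F, B=T, C=T, D=F, E=T}.
                      branch 1.1.2.1.2.2 (add F E, F (A | B)):
                        F (A | B): α-rule — add F A, F B.
                        × closes — contains both B and ~B.
              branch 1.1.2.2 (add F (~C -> (E <-> (A | B))), T A):
                F (~C -> (E <-> (A | B))): α-rule — add T ~C, F (E <-> (A | B)).
                × closes — contains both C and ~C.
      branch 1.2 (add T (~C | (~A -> E))):
        T (~C | (~A -> E)): β-rule — branch into T ~C  //  T (~A -> E).
          branch 1.2.1 (add T ~C):
            × closes — contains both C and ~C.
          branch 1.2.2 (add T (~A -> E)):
            T (~A -> E): β-rule — branch into F ~A  //  T E.
              branch 1.2.2.1 (add F ~A):
                ○ open, literals {A=T, C=T}.
              branch 1.2.2.2 (add T E):
                ○ open, literals {C=T, E=T}.
  branch 2 (add F (~((D | ((~C -> (E <-> (A | B))) <-> A)) <-> ~B) -> (~C | (~A -> E))), F C):
    F (~((D | ((~C -> (E <-> (A | B))) <-> A)) <-> ~B) -> (~C | (~A -> E))): α-rule — add T ~((D | ((~C -> (E <-> (A | B))) <-> A)) <-> ~B), F (~C | (~A -> E)).
    F (~C | (~A -> E)): α-rule — add F ~C, F (~A -> E).
    × closes — contains both C and ~C.
8 branches closed, 7 open.
Each open branch fixes some atoms; the unmentioned ones are free. Counting distinct full assignments: branch {B=F, C=T, D=T} (A, E) contributes 4 new; branch {A=T, B=F, C=T} (D, E) contributes 2 new; branch {A=T, B=F, C=T, E=T} (D) contributes 0 new; branch {A=F, B=T, C=T, D=F} (E) contributes 2 new; branch {A=F, B=T, C=T, D=F, E=T} (none free) contributes 0 new; branch {A=T, C=T} (B, D, E) contributes 4 new; branch {C=T, E=T} (A, B, D) contributes 2 new. Total: 14.

14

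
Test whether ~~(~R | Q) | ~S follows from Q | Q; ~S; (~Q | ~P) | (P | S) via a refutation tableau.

Initial set: {(Q | Q); ~S; ((~Q | ~P) | (P | S)); ~(~~(~R | Q) | ~S)}.
~(~~(~R | Q) | ~S): α-rule — add ~~~(~R | Q), ~~S.
× closes — contains both S and ~S.
All 1 branch closes.
Every branch closed, so the premises entail the conclusion.

Yes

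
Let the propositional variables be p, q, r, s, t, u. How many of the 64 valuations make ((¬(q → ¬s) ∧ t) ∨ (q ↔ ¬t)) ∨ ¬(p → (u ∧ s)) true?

50

Initial set: {(((¬(q → ¬s) ∧ t) ∨ (q ↔ ¬t)) ∨ ¬(p → (u ∧ s)))}.
(((¬(q → ¬s) ∧ t) ∨ (q ↔ ¬t)) ∨ ¬(p → (u ∧ s))): β-rule — branch into ((¬(q → ¬s) ∧ t) ∨ (q ↔ ¬t))  //  ¬(p → (u ∧ s)).
  branch 1 (add ((¬(q → ¬s) ∧ t) ∨ (q ↔ ¬t))):
    ((¬(q → ¬s) ∧ t) ∨ (q ↔ ¬t)): β-rule — branch into (¬(q → ¬s) ∧ t)  //  (q ↔ ¬t).
      branch 1.1 (add (¬(q → ¬s) ∧ t)):
        (¬(q → ¬s) ∧ t): α-rule — add ¬(q → ¬s), t.
        ¬(q → ¬s): α-rule — add q, ¬¬s.
        ○ open, literals {q=1, s=1, t=1}.
      branch 1.2 (add (q ↔ ¬t)):
        (q ↔ ¬t): β-rule — branch into q, ¬t  //  ¬q, ¬¬t.
          branch 1.2.1 (add q, ¬t):
            ○ open, literals {q=1, t=0}.
          branch 1.2.2 (add ¬q, ¬¬t):
            ○ open, literals {q=0, t=1}.
  branch 2 (add ¬(p → (u ∧ s))):
    ¬(p → (u ∧ s)): α-rule — add p, ¬(u ∧ s).
    ¬(u ∧ s): β-rule — branch into ¬u  //  ¬s.
      branch 2.1 (add ¬u):
        ○ open, literals {p=1, u=0}.
      branch 2.2 (add ¬s):
        ○ open, literals {p=1, s=0}.
0 branches closed, 5 open.
Each open branch fixes some atoms; the unmentioned ones are free. Counting distinct full assignments: branch {q=1, s=1, t=1} (p, r, u) contributes 8 new; branch {q=1, t=0} (p, r, s, u) contributes 16 new; branch {q=0, t=1} (p, r, s, u) contributes 16 new; branch {p=1, u=0} (q, r, s, t) contributes 6 new; branch {p=1, s=0} (q, r, t, u) contributes 4 new. Total: 50.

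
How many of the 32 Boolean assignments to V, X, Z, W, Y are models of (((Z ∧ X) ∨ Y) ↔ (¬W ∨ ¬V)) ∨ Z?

Initial set: {((((Z ∧ X) ∨ Y) ↔ (¬W ∨ ¬V)) ∨ Z)}.
((((Z ∧ X) ∨ Y) ↔ (¬W ∨ ¬V)) ∨ Z): β-rule — branch into (((Z ∧ X) ∨ Y) ↔ (¬W ∨ ¬V))  //  Z.
  branch 1 (add (((Z ∧ X) ∨ Y) ↔ (¬W ∨ ¬V))):
    (((Z ∧ X) ∨ Y) ↔ (¬W ∨ ¬V)): β-rule — branch into ((Z ∧ X) ∨ Y), (¬W ∨ ¬V)  //  ¬((Z ∧ X) ∨ Y), ¬(¬W ∨ ¬V).
      branch 1.1 (add ((Z ∧ X) ∨ Y), (¬W ∨ ¬V)):
        ((Z ∧ X) ∨ Y): β-rule — branch into (Z ∧ X)  //  Y.
          branch 1.1.1 (add (Z ∧ X)):
            (Z ∧ X): α-rule — add Z, X.
            (¬W ∨ ¬V): β-rule — branch into ¬W  //  ¬V.
              branch 1.1.1.1 (add ¬W):
                ○ open, literals {W=F, X=T, Z=T}.
              branch 1.1.1.2 (add ¬V):
                ○ open, literals {V=F, X=T, Z=T}.
          branch 1.1.2 (add Y):
            (¬W ∨ ¬V): β-rule — branch into ¬W  //  ¬V.
              branch 1.1.2.1 (add ¬W):
                ○ open, literals {W=F, Y=T}.
              branch 1.1.2.2 (add ¬V):
                ○ open, literals {V=F, Y=T}.
      branch 1.2 (add ¬((Z ∧ X) ∨ Y), ¬(¬W ∨ ¬V)):
        ¬((Z ∧ X) ∨ Y): α-rule — add ¬(Z ∧ X), ¬Y.
        ¬(¬W ∨ ¬V): α-rule — add ¬¬W, ¬¬V.
        ¬(Z ∧ X): β-rule — branch into ¬Z  //  ¬X.
          branch 1.2.1 (add ¬Z):
            ○ open, literals {V=T, W=T, Y=F, Z=F}.
          branch 1.2.2 (add ¬X):
            ○ open, literals {V=T, W=T, X=F, Y=F}.
  branch 2 (add Z):
    ○ open, literals {Z=T}.
0 branches closed, 7 open.
Each open branch fixes some atoms; the unmentioned ones are free. Counting distinct full assignments: branch {W=F, X=T, Z=T} (V, Y) contributes 4 new; branch {V=F, X=T, Z=T} (W, Y) contributes 2 new; branch {W=F, Y=T} (V, X, Z) contributes 6 new; branch {V=F, Y=T} (X, Z, W) contributes 3 new; branch {V=T, W=T, Y=F, Z=F} (X) contributes 2 new; branch {V=T, W=T, X=F, Y=F} (Z) contributes 1 new; branch {Z=T} (V, X, W, Y) contributes 6 new. Total: 24.

24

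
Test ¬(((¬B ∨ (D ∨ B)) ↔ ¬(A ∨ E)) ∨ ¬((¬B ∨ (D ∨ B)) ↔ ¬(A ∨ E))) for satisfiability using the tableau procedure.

Initial set: {¬(((¬B ∨ (D ∨ B)) ↔ ¬(A ∨ E)) ∨ ¬((¬B ∨ (D ∨ B)) ↔ ¬(A ∨ E)))}.
¬(((¬B ∨ (D ∨ B)) ↔ ¬(A ∨ E)) ∨ ¬((¬B ∨ (D ∨ B)) ↔ ¬(A ∨ E))): α-rule — add ¬((¬B ∨ (D ∨ B)) ↔ ¬(A ∨ E)), ¬¬((¬B ∨ (D ∨ B)) ↔ ¬(A ∨ E)).
¬((¬B ∨ (D ∨ B)) ↔ ¬(A ∨ E)): β-rule — branch into (¬B ∨ (D ∨ B)), ¬¬(A ∨ E)  //  ¬(¬B ∨ (D ∨ B)), ¬(A ∨ E).
  branch 1 (add (¬B ∨ (D ∨ B)), ¬¬(A ∨ E)):
    ¬¬((¬B ∨ (D ∨ B)) ↔ ¬(A ∨ E)): β-rule — branch into (¬B ∨ (D ∨ B)), ¬(A ∨ E)  //  ¬(¬B ∨ (D ∨ B)), ¬¬(A ∨ E).
      branch 1.1 (add (¬B ∨ (D ∨ B)), ¬(A ∨ E)):
        ¬(A ∨ E): α-rule — add ¬A, ¬E.
        (¬B ∨ (D ∨ B)): β-rule — branch into ¬B  //  (D ∨ B).
          branch 1.1.1 (add ¬B):
            ¬¬(A ∨ E): β-rule — branch into A  //  E.
              branch 1.1.1.1 (add A):
                × closes — contains both A and ¬A.
              branch 1.1.1.2 (add E):
                × closes — contains both E and ¬E.
          branch 1.1.2 (add (D ∨ B)):
            ¬¬(A ∨ E): β-rule — branch into A  //  E.
              branch 1.1.2.1 (add A):
                × closes — contains both A and ¬A.
              branch 1.1.2.2 (add E):
                × closes — contains both E and ¬E.
      branch 1.2 (add ¬(¬B ∨ (D ∨ B)), ¬¬(A ∨ E)):
        ¬(¬B ∨ (D ∨ B)): α-rule — add ¬¬B, ¬(D ∨ B).
        ¬(D ∨ B): α-rule — add ¬D, ¬B.
        × closes — contains both B and ¬B.
  branch 2 (add ¬(¬B ∨ (D ∨ B)), ¬(A ∨ E)):
    ¬(¬B ∨ (D ∨ B)): α-rule — add ¬¬B, ¬(D ∨ B).
    ¬(A ∨ E): α-rule — add ¬A, ¬E.
    ¬(D ∨ B): α-rule — add ¬D, ¬B.
    × closes — contains both B and ¬B.
All 6 branches close.
Every branch closed; the formula is unsatisfiable.

Unsatisfiable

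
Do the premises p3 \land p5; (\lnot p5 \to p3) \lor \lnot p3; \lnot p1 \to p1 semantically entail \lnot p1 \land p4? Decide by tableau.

Initial set: {T (p3 \land p5); T ((\lnot p5 \to p3) \lor \lnot p3); T (\lnot p1 \to p1); F (\lnot p1 \land p4)}.
T (p3 \land p5): α-rule — add T p3, T p5.
T ((\lnot p5 \to p3) \lor \lnot p3): β-rule — branch into T (\lnot p5 \to p3)  //  T \lnot p3.
  branch 1 (add T (\lnot p5 \to p3)):
    T (\lnot p1 \to p1): β-rule — branch into F \lnot p1  //  T p1.
      branch 1.1 (add F \lnot p1):
        F (\lnot p1 \land p4): β-rule — branch into F \lnot p1  //  F p4.
          branch 1.1.1 (add F \lnot p1):
            T (\lnot p5 \to p3): β-rule — branch into F \lnot p5  //  T p3.
              branch 1.1.1.1 (add F \lnot p5):
                ○ open, literals {p1=T, p3=T, p5=T}.
              branch 1.1.1.2 (add T p3):
                ○ open, literals {p1=T, p3=T, p5=T}.
          branch 1.1.2 (add F p4):
            T (\lnot p5 \to p3): β-rule — branch into F \lnot p5  //  T p3.
              branch 1.1.2.1 (add F \lnot p5):
                ○ open, literals {p1=T, p3=T, p4=F, p5=T}.
              branch 1.1.2.2 (add T p3):
                ○ open, literals {p1=T, p3=T, p4=F, p5=T}.
      branch 1.2 (add T p1):
        F (\lnot p1 \land p4): β-rule — branch into F \lnot p1  //  F p4.
          branch 1.2.1 (add F \lnot p1):
            T (\lnot p5 \to p3): β-rule — branch into F \lnot p5  //  T p3.
              branch 1.2.1.1 (add F \lnot p5):
                ○ open, literals {p1=T, p3=T, p5=T}.
              branch 1.2.1.2 (add T p3):
                ○ open, literals {p1=T, p3=T, p5=T}.
          branch 1.2.2 (add F p4):
            T (\lnot p5 \to p3): β-rule — branch into F \lnot p5  //  T p3.
              branch 1.2.2.1 (add F \lnot p5):
                ○ open, literals {p1=T, p3=T, p4=F, p5=T}.
              branch 1.2.2.2 (add T p3):
                ○ open, literals {p1=T, p3=T, p4=F, p5=T}.
  branch 2 (add T \lnot p3):
    × closes — contains both p3 and \lnot p3.
1 branch closed, 8 open.
An open branch gives a countermodel: p1=T, p3=T, p5=T (unmentioned atoms arbitrary); the premises hold there but the conclusion fails.

No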